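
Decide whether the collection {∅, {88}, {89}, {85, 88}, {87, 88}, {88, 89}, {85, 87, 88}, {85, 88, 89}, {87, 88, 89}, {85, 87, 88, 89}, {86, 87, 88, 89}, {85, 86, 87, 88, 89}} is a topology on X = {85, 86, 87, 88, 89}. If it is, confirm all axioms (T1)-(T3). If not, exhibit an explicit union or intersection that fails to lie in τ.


τ IS a topology on X.

Axiom (T1): ∅ ∈ τ? Yes; X ∈ τ? Yes.
Axiom (T2/T3): check pairwise unions and intersections of members of τ.
All pairwise intersections and unions checked — each lies in τ. Therefore τ satisfies (T1), (T2), (T3): it IS a topology on X.


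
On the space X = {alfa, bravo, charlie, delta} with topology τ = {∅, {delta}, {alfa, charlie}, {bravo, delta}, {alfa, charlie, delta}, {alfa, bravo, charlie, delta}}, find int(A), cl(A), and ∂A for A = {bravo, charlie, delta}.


int(A) = {bravo, delta}, cl(A) = {alfa, bravo, charlie, delta}, ∂A = {alfa, charlie}.

Closed sets in (X, τ) are complements of opens:
  closed(X, τ) = {∅, {bravo}, {alfa, charlie}, {bravo, delta}, {alfa, bravo, charlie}, {alfa, bravo, charlie, delta}}.
int(A) = ⋃ {U ∈ τ : U ⊆ A}. Opens contained in A: ∅, {delta}, {bravo, delta}.
Taking the union of these: int(A) = {bravo, delta}.
cl(A) = ⋂ {C closed : A ⊆ C}. Closed sets containing A: {alfa, bravo, charlie, delta}.
Intersecting these: cl(A) = {alfa, bravo, charlie, delta}.
∂A = cl(A) ∖ int(A) = {alfa, bravo, charlie, delta} ∖ {bravo, delta} = {alfa, charlie}.


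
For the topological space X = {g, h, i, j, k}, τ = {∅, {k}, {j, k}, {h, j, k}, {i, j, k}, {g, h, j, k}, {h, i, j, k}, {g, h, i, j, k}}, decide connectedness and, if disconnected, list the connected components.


(X, τ) is connected.

Find clopen sets (U ∈ τ with X ∖ U ∈ τ):
  U = ∅, X ∖ U = {g, h, i, j, k} — both open, so U is clopen.
  U = {g, h, i, j, k}, X ∖ U = ∅ — both open, so U is clopen.
Only trivial clopens (∅ and X) exist, so (X, τ) is connected.
Compute connected components by grouping points that agree on all clopens:
  component: {g, h, i, j, k}


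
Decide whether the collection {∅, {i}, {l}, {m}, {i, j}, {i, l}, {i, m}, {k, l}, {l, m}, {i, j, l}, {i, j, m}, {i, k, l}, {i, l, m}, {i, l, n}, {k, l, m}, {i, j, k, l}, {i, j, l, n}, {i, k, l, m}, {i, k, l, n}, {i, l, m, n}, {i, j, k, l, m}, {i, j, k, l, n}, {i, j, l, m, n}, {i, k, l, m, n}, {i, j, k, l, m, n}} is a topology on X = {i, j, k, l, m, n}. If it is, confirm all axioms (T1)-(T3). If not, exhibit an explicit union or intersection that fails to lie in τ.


τ is NOT a topology on X.

Axiom (T1): ∅ ∈ τ? Yes; X ∈ τ? Yes.
Axiom (T2/T3): check pairwise unions and intersections of members of τ.
Counterexample for (T2): {l} ∪ {i, j, m} = {i, j, l, m} ∉ τ. Therefore τ is NOT a topology.


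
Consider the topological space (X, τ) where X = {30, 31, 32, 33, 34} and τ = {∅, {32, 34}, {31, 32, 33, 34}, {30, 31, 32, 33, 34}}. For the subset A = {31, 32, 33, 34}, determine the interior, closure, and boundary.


int(A) = {31, 32, 33, 34}, cl(A) = {30, 31, 32, 33, 34}, ∂A = {30}.

Closed sets in (X, τ) are complements of opens:
  closed(X, τ) = {∅, {30}, {30, 31, 33}, {30, 31, 32, 33, 34}}.
int(A) = ⋃ {U ∈ τ : U ⊆ A}. Opens contained in A: ∅, {32, 34}, {31, 32, 33, 34}.
Taking the union of these: int(A) = {31, 32, 33, 34}.
cl(A) = ⋂ {C closed : A ⊆ C}. Closed sets containing A: {30, 31, 32, 33, 34}.
Intersecting these: cl(A) = {30, 31, 32, 33, 34}.
∂A = cl(A) ∖ int(A) = {30, 31, 32, 33, 34} ∖ {31, 32, 33, 34} = {30}.


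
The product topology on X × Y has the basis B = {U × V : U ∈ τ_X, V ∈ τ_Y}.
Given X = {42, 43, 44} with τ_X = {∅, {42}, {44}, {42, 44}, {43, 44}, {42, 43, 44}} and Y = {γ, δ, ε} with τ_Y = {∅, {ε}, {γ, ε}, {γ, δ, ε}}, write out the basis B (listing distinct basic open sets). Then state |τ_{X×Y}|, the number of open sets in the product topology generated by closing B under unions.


Basis B = {∅ × ∅, {42} × {ε}, {44} × {ε}, {42} × {γ, ε}, {42, 44} × {ε}, {43, 44} × {ε}, {44} × {γ, ε}, {42} × {γ, δ, ε}, {42, 43, 44} × {ε}, {44} × {γ, δ, ε}, {42, 44} × {γ, ε}, {43, 44} × {γ, ε}, {42, 44} × {γ, δ, ε}, {42, 43, 44} × {γ, ε}, {43, 44} × {γ, δ, ε}, {42, 43, 44} × {γ, δ, ε}}; |τ_{X×Y}| = 40.

Enumerate products U × V with U ∈ τ_X, V ∈ τ_Y (deduplicated):
  ∅ × ∅ = {} (∅)
  {42} × {ε} = {(42,ε)}
  {44} × {ε} = {(44,ε)}
  {42} × {γ, ε} = {(42,γ), (42,ε)}
  {42, 44} × {ε} = {(42,ε), (44,ε)}
  {43, 44} × {ε} = {(43,ε), (44,ε)}
  {44} × {γ, ε} = {(44,γ), (44,ε)}
  {42} × {γ, δ, ε} = {(42,γ), (42,δ), (42,ε)}
  {42, 43, 44} × {ε} = {(42,ε), (43,ε), (44,ε)}
  {44} × {γ, δ, ε} = {(44,γ), (44,δ), (44,ε)}
  {42, 44} × {γ, ε} = {(42,γ), (42,ε), (44,γ), (44,ε)}
  {43, 44} × {γ, ε} = {(43,γ), (43,ε), (44,γ), (44,ε)}
  {42, 44} × {γ, δ, ε} = {(42,γ), (42,δ), (42,ε), (44,γ), (44,δ), (44,ε)}
  {42, 43, 44} × {γ, ε} = {(42,γ), (42,ε), (43,γ), (43,ε), (44,γ), (44,ε)}
  {43, 44} × {γ, δ, ε} = {(43,γ), (43,δ), (43,ε), (44,γ), (44,δ), (44,ε)}
  {42, 43, 44} × {γ, δ, ε} = {(42,γ), (42,δ), (42,ε), (43,γ), (43,δ), (43,ε), (44,γ), (44,δ), (44,ε)}
These 16 distinct sets form the basis B.
Close under arbitrary unions to get τ_{X×Y}; counting gives |τ_{X×Y}| = 40.


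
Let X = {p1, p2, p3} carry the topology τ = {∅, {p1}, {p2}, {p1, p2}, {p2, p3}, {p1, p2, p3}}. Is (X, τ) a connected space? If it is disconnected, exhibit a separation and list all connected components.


(X, τ) is disconnected; components = [{p1}, {p2, p3}].

Find clopen sets (U ∈ τ with X ∖ U ∈ τ):
  U = ∅, X ∖ U = {p1, p2, p3} — both open, so U is clopen.
  U = {p1}, X ∖ U = {p2, p3} — both open, so U is clopen.
  U = {p2, p3}, X ∖ U = {p1} — both open, so U is clopen.
  U = {p1, p2, p3}, X ∖ U = ∅ — both open, so U is clopen.
Nontrivial clopen(s) exist: e.g. {p2, p3}. So (X, τ) is disconnected.
Compute connected components by grouping points that agree on all clopens:
  component: {p1}
  component: {p2, p3}


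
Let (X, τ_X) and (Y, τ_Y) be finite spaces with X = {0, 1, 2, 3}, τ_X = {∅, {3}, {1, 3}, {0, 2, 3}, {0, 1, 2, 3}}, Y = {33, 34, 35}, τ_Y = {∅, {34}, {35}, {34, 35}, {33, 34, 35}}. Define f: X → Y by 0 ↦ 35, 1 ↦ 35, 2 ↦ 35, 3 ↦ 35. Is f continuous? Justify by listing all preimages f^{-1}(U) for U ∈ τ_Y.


f IS continuous.

Compute f^{-1}(U) for each U ∈ τ_Y:
  U = ∅: f^{-1}(U) = ∅ ∈ τ_X ✓.
  U = {34}: f^{-1}(U) = ∅ ∈ τ_X ✓.
  U = {35}: f^{-1}(U) = {0, 1, 2, 3} ∈ τ_X ✓.
  U = {34, 35}: f^{-1}(U) = {0, 1, 2, 3} ∈ τ_X ✓.
  U = {33, 34, 35}: f^{-1}(U) = {0, 1, 2, 3} ∈ τ_X ✓.
Every preimage lies in τ_X, so f IS continuous.


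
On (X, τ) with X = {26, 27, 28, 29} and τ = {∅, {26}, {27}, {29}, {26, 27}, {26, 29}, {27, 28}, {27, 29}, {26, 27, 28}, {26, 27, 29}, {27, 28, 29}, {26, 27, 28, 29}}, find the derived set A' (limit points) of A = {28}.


A' = ∅

For each x ∈ X, list the open sets U ∈ τ with x ∈ U, then check whether U ∩ (A ∖ {x}) ≠ ∅ for every such U.
  x = 26: open {26} ∋ x has {26} ∩ (A ∖ {26}) = ∅, so x is NOT a limit point.
  x = 27: open {27} ∋ x has {27} ∩ (A ∖ {27}) = ∅, so x is NOT a limit point.
  x = 28: open {27, 28} ∋ x has {27, 28} ∩ (A ∖ {28}) = ∅, so x is NOT a limit point.
  x = 29: open {29} ∋ x has {29} ∩ (A ∖ {29}) = ∅, so x is NOT a limit point.
Collecting: A' = ∅.


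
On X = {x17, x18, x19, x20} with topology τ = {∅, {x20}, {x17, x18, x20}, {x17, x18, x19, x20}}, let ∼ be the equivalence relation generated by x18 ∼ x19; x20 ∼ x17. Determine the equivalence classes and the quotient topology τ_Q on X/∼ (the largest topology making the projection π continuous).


X/∼ = {[x17=x20], [x18=x19]}; |τ_Q| = 2.

Equivalence classes: [x17=x20], [x18=x19].
Quotient map π: X → X/∼ sends x17 ↦ [x17=x20], x18 ↦ [x18=x19], x19 ↦ [x18=x19], x20 ↦ [x17=x20].
For each subset V ⊆ X/∼, compute π^{-1}(V) ⊆ X and check whether π^{-1}(V) ∈ τ. V is open in τ_Q iff π^{-1}(V) ∈ τ.
  V = {}: π^{-1}(V) = ∅ ∈ τ ✓.
  V = {[x17=x20]}: π^{-1}(V) = {x17, x20} ∉ τ ✗.
  V = {[x18=x19]}: π^{-1}(V) = {x18, x19} ∉ τ ✗.
  V = {[x17=x20], [x18=x19]}: π^{-1}(V) = {x17, x18, x19, x20} ∈ τ ✓.
Open sets in the quotient: τ_Q = {{}, {[x17=x20], [x18=x19]}} (2 elements).


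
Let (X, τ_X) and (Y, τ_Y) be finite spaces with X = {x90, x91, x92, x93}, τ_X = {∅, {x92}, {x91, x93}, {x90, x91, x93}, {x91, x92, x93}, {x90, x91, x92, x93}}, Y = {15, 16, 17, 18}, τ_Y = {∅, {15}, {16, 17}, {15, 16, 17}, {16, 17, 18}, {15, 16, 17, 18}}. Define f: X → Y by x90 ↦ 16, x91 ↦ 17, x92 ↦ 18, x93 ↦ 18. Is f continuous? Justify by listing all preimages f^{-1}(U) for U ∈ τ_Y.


f is NOT continuous.

Compute f^{-1}(U) for each U ∈ τ_Y:
  U = ∅: f^{-1}(U) = ∅ ∈ τ_X ✓.
  U = {15}: f^{-1}(U) = ∅ ∈ τ_X ✓.
  U = {16, 17}: f^{-1}(U) = {x90, x91} ∉ τ_X ✗.
  U = {15, 16, 17}: f^{-1}(U) = {x90, x91} ∉ τ_X ✗.
  U = {16, 17, 18}: f^{-1}(U) = {x90, x91, x92, x93} ∈ τ_X ✓.
  U = {15, 16, 17, 18}: f^{-1}(U) = {x90, x91, x92, x93} ∈ τ_X ✓.
Found U = {16, 17} with f^{-1}(U) = {x90, x91} not in τ_X. Therefore f is NOT continuous.


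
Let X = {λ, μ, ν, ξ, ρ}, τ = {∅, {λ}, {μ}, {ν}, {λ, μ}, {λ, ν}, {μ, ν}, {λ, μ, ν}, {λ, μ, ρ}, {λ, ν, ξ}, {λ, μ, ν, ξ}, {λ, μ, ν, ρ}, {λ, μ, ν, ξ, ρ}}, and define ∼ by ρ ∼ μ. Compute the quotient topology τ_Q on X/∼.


X/∼ = {[λ], [μ=ρ], [ν], [ξ]}; |τ_Q| = 8.

Equivalence classes: [λ], [μ=ρ], [ν], [ξ].
Quotient map π: X → X/∼ sends λ ↦ [λ], μ ↦ [μ=ρ], ν ↦ [ν], ξ ↦ [ξ], ρ ↦ [μ=ρ].
For each subset V ⊆ X/∼, compute π^{-1}(V) ⊆ X and check whether π^{-1}(V) ∈ τ. V is open in τ_Q iff π^{-1}(V) ∈ τ.
  V = {}: π^{-1}(V) = ∅ ∈ τ ✓.
  V = {[λ]}: π^{-1}(V) = {λ} ∈ τ ✓.
  V = {[μ=ρ]}: π^{-1}(V) = {μ, ρ} ∉ τ ✗.
  V = {[λ], [μ=ρ]}: π^{-1}(V) = {λ, μ, ρ} ∈ τ ✓.
  V = {[ν]}: π^{-1}(V) = {ν} ∈ τ ✓.
  V = {[λ], [ν]}: π^{-1}(V) = {λ, ν} ∈ τ ✓.
  V = {[μ=ρ], [ν]}: π^{-1}(V) = {μ, ν, ρ} ∉ τ ✗.
  V = {[λ], [μ=ρ], [ν]}: π^{-1}(V) = {λ, μ, ν, ρ} ∈ τ ✓.
  V = {[ξ]}: π^{-1}(V) = {ξ} ∉ τ ✗.
  V = {[λ], [ξ]}: π^{-1}(V) = {λ, ξ} ∉ τ ✗.
  V = {[μ=ρ], [ξ]}: π^{-1}(V) = {μ, ξ, ρ} ∉ τ ✗.
  V = {[λ], [μ=ρ], [ξ]}: π^{-1}(V) = {λ, μ, ξ, ρ} ∉ τ ✗.
  V = {[ν], [ξ]}: π^{-1}(V) = {ν, ξ} ∉ τ ✗.
  V = {[λ], [ν], [ξ]}: π^{-1}(V) = {λ, ν, ξ} ∈ τ ✓.
  V = {[μ=ρ], [ν], [ξ]}: π^{-1}(V) = {μ, ν, ξ, ρ} ∉ τ ✗.
  V = {[λ], [μ=ρ], [ν], [ξ]}: π^{-1}(V) = {λ, μ, ν, ξ, ρ} ∈ τ ✓.
Open sets in the quotient: τ_Q = {{}, {[λ]}, {[λ], [μ=ρ]}, {[ν]}, {[λ], [ν]}, {[λ], [μ=ρ], [ν]}, {[λ], [ν], [ξ]}, {[λ], [μ=ρ], [ν], [ξ]}} (8 elements).


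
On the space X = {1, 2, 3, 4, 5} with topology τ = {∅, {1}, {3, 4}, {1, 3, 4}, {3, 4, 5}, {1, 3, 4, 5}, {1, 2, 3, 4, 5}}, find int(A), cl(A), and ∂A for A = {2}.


int(A) = ∅, cl(A) = {2}, ∂A = {2}.

Closed sets in (X, τ) are complements of opens:
  closed(X, τ) = {∅, {2}, {1, 2}, {2, 5}, {1, 2, 5}, {2, 3, 4, 5}, {1, 2, 3, 4, 5}}.
int(A) = ⋃ {U ∈ τ : U ⊆ A}. Opens contained in A: ∅.
Taking the union of these: int(A) = ∅.
cl(A) = ⋂ {C closed : A ⊆ C}. Closed sets containing A: {2}, {1, 2}, {2, 5}, {1, 2, 5}, {2, 3, 4, 5}, {1, 2, 3, 4, 5}.
Intersecting these: cl(A) = {2}.
∂A = cl(A) ∖ int(A) = {2} ∖ ∅ = {2}.


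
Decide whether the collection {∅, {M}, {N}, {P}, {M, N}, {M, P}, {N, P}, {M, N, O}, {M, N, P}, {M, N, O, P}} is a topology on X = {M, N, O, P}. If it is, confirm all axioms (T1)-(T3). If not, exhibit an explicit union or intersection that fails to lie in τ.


τ IS a topology on X.

Axiom (T1): ∅ ∈ τ? Yes; X ∈ τ? Yes.
Axiom (T2/T3): check pairwise unions and intersections of members of τ.
All pairwise intersections and unions checked — each lies in τ. Therefore τ satisfies (T1), (T2), (T3): it IS a topology on X.


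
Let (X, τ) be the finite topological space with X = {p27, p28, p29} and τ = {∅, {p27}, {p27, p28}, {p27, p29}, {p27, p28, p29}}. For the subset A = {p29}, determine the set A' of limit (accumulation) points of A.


A' = ∅

For each x ∈ X, list the open sets U ∈ τ with x ∈ U, then check whether U ∩ (A ∖ {x}) ≠ ∅ for every such U.
  x = p27: open {p27} ∋ x has {p27} ∩ (A ∖ {p27}) = ∅, so x is NOT a limit point.
  x = p28: open {p27, p28} ∋ x has {p27, p28} ∩ (A ∖ {p28}) = ∅, so x is NOT a limit point.
  x = p29: open {p27, p29} ∋ x has {p27, p29} ∩ (A ∖ {p29}) = ∅, so x is NOT a limit point.
Collecting: A' = ∅.


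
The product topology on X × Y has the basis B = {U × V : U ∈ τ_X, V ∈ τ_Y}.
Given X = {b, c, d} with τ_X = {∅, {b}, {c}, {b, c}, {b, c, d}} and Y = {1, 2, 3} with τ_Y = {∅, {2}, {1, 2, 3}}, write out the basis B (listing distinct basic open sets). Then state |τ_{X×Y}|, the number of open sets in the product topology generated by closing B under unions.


Basis B = {∅ × ∅, {b} × {2}, {c} × {2}, {b, c} × {2}, {b} × {1, 2, 3}, {b, c, d} × {2}, {c} × {1, 2, 3}, {b, c} × {1, 2, 3}, {b, c, d} × {1, 2, 3}}; |τ_{X×Y}| = 14.

Enumerate products U × V with U ∈ τ_X, V ∈ τ_Y (deduplicated):
  ∅ × ∅ = {} (∅)
  {b} × {2} = {(b,2)}
  {c} × {2} = {(c,2)}
  {b, c} × {2} = {(b,2), (c,2)}
  {b} × {1, 2, 3} = {(b,1), (b,2), (b,3)}
  {b, c, d} × {2} = {(b,2), (c,2), (d,2)}
  {c} × {1, 2, 3} = {(c,1), (c,2), (c,3)}
  {b, c} × {1, 2, 3} = {(b,1), (b,2), (b,3), (c,1), (c,2), (c,3)}
  {b, c, d} × {1, 2, 3} = {(b,1), (b,2), (b,3), (c,1), (c,2), (c,3), (d,1), (d,2), (d,3)}
These 9 distinct sets form the basis B.
Close under arbitrary unions to get τ_{X×Y}; counting gives |τ_{X×Y}| = 14.


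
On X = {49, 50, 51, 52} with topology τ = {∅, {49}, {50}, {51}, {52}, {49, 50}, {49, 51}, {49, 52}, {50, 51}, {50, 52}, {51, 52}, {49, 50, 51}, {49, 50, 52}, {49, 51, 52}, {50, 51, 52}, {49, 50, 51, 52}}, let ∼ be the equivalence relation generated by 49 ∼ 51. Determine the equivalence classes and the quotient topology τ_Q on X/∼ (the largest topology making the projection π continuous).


X/∼ = {[49=51], [50], [52]}; |τ_Q| = 8.

Equivalence classes: [49=51], [50], [52].
Quotient map π: X → X/∼ sends 49 ↦ [49=51], 50 ↦ [50], 51 ↦ [49=51], 52 ↦ [52].
For each subset V ⊆ X/∼, compute π^{-1}(V) ⊆ X and check whether π^{-1}(V) ∈ τ. V is open in τ_Q iff π^{-1}(V) ∈ τ.
  V = {}: π^{-1}(V) = ∅ ∈ τ ✓.
  V = {[49=51]}: π^{-1}(V) = {49, 51} ∈ τ ✓.
  V = {[50]}: π^{-1}(V) = {50} ∈ τ ✓.
  V = {[49=51], [50]}: π^{-1}(V) = {49, 50, 51} ∈ τ ✓.
  V = {[52]}: π^{-1}(V) = {52} ∈ τ ✓.
  V = {[49=51], [52]}: π^{-1}(V) = {49, 51, 52} ∈ τ ✓.
  V = {[50], [52]}: π^{-1}(V) = {50, 52} ∈ τ ✓.
  V = {[49=51], [50], [52]}: π^{-1}(V) = {49, 50, 51, 52} ∈ τ ✓.
Open sets in the quotient: τ_Q = {{}, {[49=51]}, {[50]}, {[49=51], [50]}, {[52]}, {[49=51], [52]}, {[50], [52]}, {[49=51], [50], [52]}} (8 elements).


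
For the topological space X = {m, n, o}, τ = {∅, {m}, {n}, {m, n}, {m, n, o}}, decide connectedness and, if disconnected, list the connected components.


(X, τ) is connected.

Find clopen sets (U ∈ τ with X ∖ U ∈ τ):
  U = ∅, X ∖ U = {m, n, o} — both open, so U is clopen.
  U = {m, n, o}, X ∖ U = ∅ — both open, so U is clopen.
Only trivial clopens (∅ and X) exist, so (X, τ) is connected.
Compute connected components by grouping points that agree on all clopens:
  component: {m, n, o}


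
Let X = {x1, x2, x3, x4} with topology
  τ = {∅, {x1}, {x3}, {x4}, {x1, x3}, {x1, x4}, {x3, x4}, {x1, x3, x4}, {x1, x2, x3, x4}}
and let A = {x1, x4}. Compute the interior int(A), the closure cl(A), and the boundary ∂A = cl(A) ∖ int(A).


int(A) = {x1, x4}, cl(A) = {x1, x2, x4}, ∂A = {x2}.

Closed sets in (X, τ) are complements of opens:
  closed(X, τ) = {∅, {x2}, {x1, x2}, {x2, x3}, {x2, x4}, {x1, x2, x3}, {x1, x2, x4}, {x2, x3, x4}, {x1, x2, x3, x4}}.
int(A) = ⋃ {U ∈ τ : U ⊆ A}. Opens contained in A: ∅, {x1}, {x4}, {x1, x4}.
Taking the union of these: int(A) = {x1, x4}.
cl(A) = ⋂ {C closed : A ⊆ C}. Closed sets containing A: {x1, x2, x4}, {x1, x2, x3, x4}.
Intersecting these: cl(A) = {x1, x2, x4}.
∂A = cl(A) ∖ int(A) = {x1, x2, x4} ∖ {x1, x4} = {x2}.


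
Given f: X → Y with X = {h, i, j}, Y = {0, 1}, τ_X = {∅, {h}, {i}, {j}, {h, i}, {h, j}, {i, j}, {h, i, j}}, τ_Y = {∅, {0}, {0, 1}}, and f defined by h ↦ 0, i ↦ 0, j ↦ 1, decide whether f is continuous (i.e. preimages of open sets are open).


f IS continuous.

Compute f^{-1}(U) for each U ∈ τ_Y:
  U = ∅: f^{-1}(U) = ∅ ∈ τ_X ✓.
  U = {0}: f^{-1}(U) = {h, i} ∈ τ_X ✓.
  U = {0, 1}: f^{-1}(U) = {h, i, j} ∈ τ_X ✓.
Every preimage lies in τ_X, so f IS continuous.


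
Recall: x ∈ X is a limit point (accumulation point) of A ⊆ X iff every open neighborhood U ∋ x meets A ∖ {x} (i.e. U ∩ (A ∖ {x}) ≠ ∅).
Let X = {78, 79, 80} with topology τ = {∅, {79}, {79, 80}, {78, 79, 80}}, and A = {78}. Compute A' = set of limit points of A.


A' = ∅

For each x ∈ X, list the open sets U ∈ τ with x ∈ U, then check whether U ∩ (A ∖ {x}) ≠ ∅ for every such U.
  x = 78: open {78, 79, 80} ∋ x has {78, 79, 80} ∩ (A ∖ {78}) = ∅, so x is NOT a limit point.
  x = 79: open {79} ∋ x has {79} ∩ (A ∖ {79}) = ∅, so x is NOT a limit point.
  x = 80: open {79, 80} ∋ x has {79, 80} ∩ (A ∖ {80}) = ∅, so x is NOT a limit point.
Collecting: A' = ∅.


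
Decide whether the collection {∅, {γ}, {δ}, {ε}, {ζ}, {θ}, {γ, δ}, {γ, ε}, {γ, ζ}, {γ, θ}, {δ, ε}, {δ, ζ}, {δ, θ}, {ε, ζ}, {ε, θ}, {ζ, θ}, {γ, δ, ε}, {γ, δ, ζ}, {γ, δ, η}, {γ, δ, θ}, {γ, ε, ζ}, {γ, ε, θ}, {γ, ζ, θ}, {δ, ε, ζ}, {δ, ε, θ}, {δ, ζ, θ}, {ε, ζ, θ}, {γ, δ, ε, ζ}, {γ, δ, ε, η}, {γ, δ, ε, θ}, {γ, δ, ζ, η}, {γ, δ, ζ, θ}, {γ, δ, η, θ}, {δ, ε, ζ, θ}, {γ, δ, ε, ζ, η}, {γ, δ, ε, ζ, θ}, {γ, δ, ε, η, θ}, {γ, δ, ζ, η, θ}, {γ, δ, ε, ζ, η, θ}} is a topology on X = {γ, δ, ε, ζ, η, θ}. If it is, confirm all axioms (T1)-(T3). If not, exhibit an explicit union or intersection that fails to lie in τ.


τ is NOT a topology on X.

Axiom (T1): ∅ ∈ τ? Yes; X ∈ τ? Yes.
Axiom (T2/T3): check pairwise unions and intersections of members of τ.
Counterexample for (T2): {γ} ∪ {ε, ζ, θ} = {γ, ε, ζ, θ} ∉ τ. Therefore τ is NOT a topology.


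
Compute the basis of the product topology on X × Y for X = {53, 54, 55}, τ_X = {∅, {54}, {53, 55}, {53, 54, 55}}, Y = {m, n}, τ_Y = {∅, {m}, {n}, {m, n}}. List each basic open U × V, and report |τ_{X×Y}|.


Basis B = {∅ × ∅, {54} × {m}, {54} × {n}, {53, 55} × {m}, {53, 55} × {n}, {54} × {m, n}, {53, 54, 55} × {m}, {53, 54, 55} × {n}, {53, 55} × {m, n}, {53, 54, 55} × {m, n}}; |τ_{X×Y}| = 16.

Enumerate products U × V with U ∈ τ_X, V ∈ τ_Y (deduplicated):
  ∅ × ∅ = {} (∅)
  {54} × {m} = {(54,m)}
  {54} × {n} = {(54,n)}
  {53, 55} × {m} = {(53,m), (55,m)}
  {53, 55} × {n} = {(53,n), (55,n)}
  {54} × {m, n} = {(54,m), (54,n)}
  {53, 54, 55} × {m} = {(53,m), (54,m), (55,m)}
  {53, 54, 55} × {n} = {(53,n), (54,n), (55,n)}
  {53, 55} × {m, n} = {(53,m), (53,n), (55,m), (55,n)}
  {53, 54, 55} × {m, n} = {(53,m), (53,n), (54,m), (54,n), (55,m), (55,n)}
These 10 distinct sets form the basis B.
Close under arbitrary unions to get τ_{X×Y}; counting gives |τ_{X×Y}| = 16.


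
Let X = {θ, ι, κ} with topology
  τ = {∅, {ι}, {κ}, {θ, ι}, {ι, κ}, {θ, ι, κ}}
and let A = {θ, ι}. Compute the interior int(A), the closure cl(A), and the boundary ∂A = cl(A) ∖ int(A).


int(A) = {θ, ι}, cl(A) = {θ, ι}, ∂A = ∅.

Closed sets in (X, τ) are complements of opens:
  closed(X, τ) = {∅, {θ}, {κ}, {θ, ι}, {θ, κ}, {θ, ι, κ}}.
int(A) = ⋃ {U ∈ τ : U ⊆ A}. Opens contained in A: ∅, {ι}, {θ, ι}.
Taking the union of these: int(A) = {θ, ι}.
cl(A) = ⋂ {C closed : A ⊆ C}. Closed sets containing A: {θ, ι}, {θ, ι, κ}.
Intersecting these: cl(A) = {θ, ι}.
∂A = cl(A) ∖ int(A) = {θ, ι} ∖ {θ, ι} = ∅.


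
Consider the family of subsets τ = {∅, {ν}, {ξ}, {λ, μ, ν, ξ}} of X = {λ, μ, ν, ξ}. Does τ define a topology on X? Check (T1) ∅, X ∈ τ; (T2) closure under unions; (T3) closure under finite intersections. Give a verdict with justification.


τ is NOT a topology on X.

Axiom (T1): ∅ ∈ τ? Yes; X ∈ τ? Yes.
Axiom (T2/T3): check pairwise unions and intersections of members of τ.
Counterexample for (T2): {ν} ∪ {ξ} = {ν, ξ} ∉ τ. Therefore τ is NOT a topology.


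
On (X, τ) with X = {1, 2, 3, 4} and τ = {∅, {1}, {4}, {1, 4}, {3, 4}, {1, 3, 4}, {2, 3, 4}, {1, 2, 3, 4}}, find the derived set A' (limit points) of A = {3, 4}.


A' = {2, 3}

For each x ∈ X, list the open sets U ∈ τ with x ∈ U, then check whether U ∩ (A ∖ {x}) ≠ ∅ for every such U.
  x = 1: open {1} ∋ x has {1} ∩ (A ∖ {1}) = ∅, so x is NOT a limit point.
  x = 2: opens ∋ x are {2, 3, 4}, {1, 2, 3, 4}; each meets A ∖ {2}, so x IS a limit point.
  x = 3: opens ∋ x are {3, 4}, {1, 3, 4}, {2, 3, 4}, {1, 2, 3, 4}; each meets A ∖ {3}, so x IS a limit point.
  x = 4: open {4} ∋ x has {4} ∩ (A ∖ {4}) = ∅, so x is NOT a limit point.
Collecting: A' = {2, 3}.


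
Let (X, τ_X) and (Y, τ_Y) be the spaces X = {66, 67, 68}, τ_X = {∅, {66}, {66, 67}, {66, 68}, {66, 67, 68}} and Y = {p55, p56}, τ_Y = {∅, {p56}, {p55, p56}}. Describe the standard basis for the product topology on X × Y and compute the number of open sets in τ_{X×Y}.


Basis B = {∅ × ∅, {66} × {p56}, {66} × {p55, p56}, {66, 67} × {p56}, {66, 68} × {p56}, {66, 67, 68} × {p56}, {66, 67} × {p55, p56}, {66, 68} × {p55, p56}, {66, 67, 68} × {p55, p56}}; |τ_{X×Y}| = 14.

Enumerate products U × V with U ∈ τ_X, V ∈ τ_Y (deduplicated):
  ∅ × ∅ = {} (∅)
  {66} × {p56} = {(66,p56)}
  {66} × {p55, p56} = {(66,p55), (66,p56)}
  {66, 67} × {p56} = {(66,p56), (67,p56)}
  {66, 68} × {p56} = {(66,p56), (68,p56)}
  {66, 67, 68} × {p56} = {(66,p56), (67,p56), (68,p56)}
  {66, 67} × {p55, p56} = {(66,p55), (66,p56), (67,p55), (67,p56)}
  {66, 68} × {p55, p56} = {(66,p55), (66,p56), (68,p55), (68,p56)}
  {66, 67, 68} × {p55, p56} = {(66,p55), (66,p56), (67,p55), (67,p56), (68,p55), (68,p56)}
These 9 distinct sets form the basis B.
Close under arbitrary unions to get τ_{X×Y}; counting gives |τ_{X×Y}| = 14.


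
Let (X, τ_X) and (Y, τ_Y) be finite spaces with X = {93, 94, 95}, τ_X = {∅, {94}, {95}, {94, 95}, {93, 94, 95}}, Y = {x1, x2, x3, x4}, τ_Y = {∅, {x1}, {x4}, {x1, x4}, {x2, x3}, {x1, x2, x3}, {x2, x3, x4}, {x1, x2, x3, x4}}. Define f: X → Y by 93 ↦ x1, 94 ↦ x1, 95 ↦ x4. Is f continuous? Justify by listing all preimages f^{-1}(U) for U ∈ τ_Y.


f is NOT continuous.

Compute f^{-1}(U) for each U ∈ τ_Y:
  U = ∅: f^{-1}(U) = ∅ ∈ τ_X ✓.
  U = {x1}: f^{-1}(U) = {93, 94} ∉ τ_X ✗.
  U = {x4}: f^{-1}(U) = {95} ∈ τ_X ✓.
  U = {x1, x4}: f^{-1}(U) = {93, 94, 95} ∈ τ_X ✓.
  U = {x2, x3}: f^{-1}(U) = ∅ ∈ τ_X ✓.
  U = {x1, x2, x3}: f^{-1}(U) = {93, 94} ∉ τ_X ✗.
  U = {x2, x3, x4}: f^{-1}(U) = {95} ∈ τ_X ✓.
  U = {x1, x2, x3, x4}: f^{-1}(U) = {93, 94, 95} ∈ τ_X ✓.
Found U = {x1} with f^{-1}(U) = {93, 94} not in τ_X. Therefore f is NOT continuous.


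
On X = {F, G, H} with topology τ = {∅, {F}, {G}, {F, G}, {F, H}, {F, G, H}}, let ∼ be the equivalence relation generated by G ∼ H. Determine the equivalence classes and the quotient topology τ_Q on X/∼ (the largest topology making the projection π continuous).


X/∼ = {[F], [G=H]}; |τ_Q| = 3.

Equivalence classes: [F], [G=H].
Quotient map π: X → X/∼ sends F ↦ [F], G ↦ [G=H], H ↦ [G=H].
For each subset V ⊆ X/∼, compute π^{-1}(V) ⊆ X and check whether π^{-1}(V) ∈ τ. V is open in τ_Q iff π^{-1}(V) ∈ τ.
  V = {}: π^{-1}(V) = ∅ ∈ τ ✓.
  V = {[F]}: π^{-1}(V) = {F} ∈ τ ✓.
  V = {[G=H]}: π^{-1}(V) = {G, H} ∉ τ ✗.
  V = {[F], [G=H]}: π^{-1}(V) = {F, G, H} ∈ τ ✓.
Open sets in the quotient: τ_Q = {{}, {[F]}, {[F], [G=H]}} (3 elements).


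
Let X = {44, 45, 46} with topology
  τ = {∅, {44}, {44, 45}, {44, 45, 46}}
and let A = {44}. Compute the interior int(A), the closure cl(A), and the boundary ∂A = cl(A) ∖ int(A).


int(A) = {44}, cl(A) = {44, 45, 46}, ∂A = {45, 46}.

Closed sets in (X, τ) are complements of opens:
  closed(X, τ) = {∅, {46}, {45, 46}, {44, 45, 46}}.
int(A) = ⋃ {U ∈ τ : U ⊆ A}. Opens contained in A: ∅, {44}.
Taking the union of these: int(A) = {44}.
cl(A) = ⋂ {C closed : A ⊆ C}. Closed sets containing A: {44, 45, 46}.
Intersecting these: cl(A) = {44, 45, 46}.
∂A = cl(A) ∖ int(A) = {44, 45, 46} ∖ {44} = {45, 46}.


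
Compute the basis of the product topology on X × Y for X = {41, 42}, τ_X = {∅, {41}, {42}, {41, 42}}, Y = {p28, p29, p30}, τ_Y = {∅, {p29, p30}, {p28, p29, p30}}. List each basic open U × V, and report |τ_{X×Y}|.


Basis B = {∅ × ∅, {41} × {p29, p30}, {42} × {p29, p30}, {41} × {p28, p29, p30}, {42} × {p28, p29, p30}, {41, 42} × {p29, p30}, {41, 42} × {p28, p29, p30}}; |τ_{X×Y}| = 9.

Enumerate products U × V with U ∈ τ_X, V ∈ τ_Y (deduplicated):
  ∅ × ∅ = {} (∅)
  {41} × {p29, p30} = {(41,p29), (41,p30)}
  {42} × {p29, p30} = {(42,p29), (42,p30)}
  {41} × {p28, p29, p30} = {(41,p28), (41,p29), (41,p30)}
  {42} × {p28, p29, p30} = {(42,p28), (42,p29), (42,p30)}
  {41, 42} × {p29, p30} = {(41,p29), (41,p30), (42,p29), (42,p30)}
  {41, 42} × {p28, p29, p30} = {(41,p28), (41,p29), (41,p30), (42,p28), (42,p29), (42,p30)}
These 7 distinct sets form the basis B.
Close under arbitrary unions to get τ_{X×Y}; counting gives |τ_{X×Y}| = 9.


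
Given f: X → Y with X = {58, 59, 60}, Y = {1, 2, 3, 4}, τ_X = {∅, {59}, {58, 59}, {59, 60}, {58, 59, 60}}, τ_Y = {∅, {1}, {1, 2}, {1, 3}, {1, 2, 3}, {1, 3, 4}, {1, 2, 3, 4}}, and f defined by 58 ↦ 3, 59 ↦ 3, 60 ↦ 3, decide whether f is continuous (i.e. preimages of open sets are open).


f IS continuous.

Compute f^{-1}(U) for each U ∈ τ_Y:
  U = ∅: f^{-1}(U) = ∅ ∈ τ_X ✓.
  U = {1}: f^{-1}(U) = ∅ ∈ τ_X ✓.
  U = {1, 2}: f^{-1}(U) = ∅ ∈ τ_X ✓.
  U = {1, 3}: f^{-1}(U) = {58, 59, 60} ∈ τ_X ✓.
  U = {1, 2, 3}: f^{-1}(U) = {58, 59, 60} ∈ τ_X ✓.
  U = {1, 3, 4}: f^{-1}(U) = {58, 59, 60} ∈ τ_X ✓.
  U = {1, 2, 3, 4}: f^{-1}(U) = {58, 59, 60} ∈ τ_X ✓.
Every preimage lies in τ_X, so f IS continuous.


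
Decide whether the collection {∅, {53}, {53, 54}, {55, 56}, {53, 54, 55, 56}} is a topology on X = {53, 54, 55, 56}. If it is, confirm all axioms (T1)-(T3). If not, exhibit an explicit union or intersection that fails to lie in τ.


τ is NOT a topology on X.

Axiom (T1): ∅ ∈ τ? Yes; X ∈ τ? Yes.
Axiom (T2/T3): check pairwise unions and intersections of members of τ.
Counterexample for (T2): {53} ∪ {55, 56} = {53, 55, 56} ∉ τ. Therefore τ is NOT a topology.


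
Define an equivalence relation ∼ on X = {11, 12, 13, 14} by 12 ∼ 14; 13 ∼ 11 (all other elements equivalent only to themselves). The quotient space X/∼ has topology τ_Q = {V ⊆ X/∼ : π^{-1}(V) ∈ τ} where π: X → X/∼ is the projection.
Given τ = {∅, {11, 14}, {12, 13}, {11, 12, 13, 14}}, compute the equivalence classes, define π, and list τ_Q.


X/∼ = {[11=13], [12=14]}; |τ_Q| = 2.

Equivalence classes: [11=13], [12=14].
Quotient map π: X → X/∼ sends 11 ↦ [11=13], 12 ↦ [12=14], 13 ↦ [11=13], 14 ↦ [12=14].
For each subset V ⊆ X/∼, compute π^{-1}(V) ⊆ X and check whether π^{-1}(V) ∈ τ. V is open in τ_Q iff π^{-1}(V) ∈ τ.
  V = {}: π^{-1}(V) = ∅ ∈ τ ✓.
  V = {[11=13]}: π^{-1}(V) = {11, 13} ∉ τ ✗.
  V = {[12=14]}: π^{-1}(V) = {12, 14} ∉ τ ✗.
  V = {[11=13], [12=14]}: π^{-1}(V) = {11, 12, 13, 14} ∈ τ ✓.
Open sets in the quotient: τ_Q = {{}, {[11=13], [12=14]}} (2 elements).


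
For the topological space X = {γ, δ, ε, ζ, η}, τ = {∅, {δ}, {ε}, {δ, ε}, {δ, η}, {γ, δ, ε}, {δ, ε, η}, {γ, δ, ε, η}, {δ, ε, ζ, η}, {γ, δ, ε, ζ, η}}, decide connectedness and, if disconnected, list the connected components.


(X, τ) is connected.

Find clopen sets (U ∈ τ with X ∖ U ∈ τ):
  U = ∅, X ∖ U = {γ, δ, ε, ζ, η} — both open, so U is clopen.
  U = {γ, δ, ε, ζ, η}, X ∖ U = ∅ — both open, so U is clopen.
Only trivial clopens (∅ and X) exist, so (X, τ) is connected.
Compute connected components by grouping points that agree on all clopens:
  component: {γ, δ, ε, ζ, η}


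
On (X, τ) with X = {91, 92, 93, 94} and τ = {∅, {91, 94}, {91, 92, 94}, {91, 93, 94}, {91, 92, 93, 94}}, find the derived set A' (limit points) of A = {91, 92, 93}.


A' = {92, 93, 94}

For each x ∈ X, list the open sets U ∈ τ with x ∈ U, then check whether U ∩ (A ∖ {x}) ≠ ∅ for every such U.
  x = 91: open {91, 94} ∋ x has {91, 94} ∩ (A ∖ {91}) = ∅, so x is NOT a limit point.
  x = 92: opens ∋ x are {91, 92, 94}, {91, 92, 93, 94}; each meets A ∖ {92}, so x IS a limit point.
  x = 93: opens ∋ x are {91, 93, 94}, {91, 92, 93, 94}; each meets A ∖ {93}, so x IS a limit point.
  x = 94: opens ∋ x are {91, 94}, {91, 92, 94}, {91, 93, 94}, {91, 92, 93, 94}; each meets A ∖ {94}, so x IS a limit point.
Collecting: A' = {92, 93, 94}.


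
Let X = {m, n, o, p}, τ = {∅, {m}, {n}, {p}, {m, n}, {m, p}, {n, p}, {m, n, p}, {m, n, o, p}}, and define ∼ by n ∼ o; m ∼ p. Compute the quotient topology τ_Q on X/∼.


X/∼ = {[m=p], [n=o]}; |τ_Q| = 3.

Equivalence classes: [m=p], [n=o].
Quotient map π: X → X/∼ sends m ↦ [m=p], n ↦ [n=o], o ↦ [n=o], p ↦ [m=p].
For each subset V ⊆ X/∼, compute π^{-1}(V) ⊆ X and check whether π^{-1}(V) ∈ τ. V is open in τ_Q iff π^{-1}(V) ∈ τ.
  V = {}: π^{-1}(V) = ∅ ∈ τ ✓.
  V = {[m=p]}: π^{-1}(V) = {m, p} ∈ τ ✓.
  V = {[n=o]}: π^{-1}(V) = {n, o} ∉ τ ✗.
  V = {[m=p], [n=o]}: π^{-1}(V) = {m, n, o, p} ∈ τ ✓.
Open sets in the quotient: τ_Q = {{}, {[m=p]}, {[m=p], [n=o]}} (3 elements).


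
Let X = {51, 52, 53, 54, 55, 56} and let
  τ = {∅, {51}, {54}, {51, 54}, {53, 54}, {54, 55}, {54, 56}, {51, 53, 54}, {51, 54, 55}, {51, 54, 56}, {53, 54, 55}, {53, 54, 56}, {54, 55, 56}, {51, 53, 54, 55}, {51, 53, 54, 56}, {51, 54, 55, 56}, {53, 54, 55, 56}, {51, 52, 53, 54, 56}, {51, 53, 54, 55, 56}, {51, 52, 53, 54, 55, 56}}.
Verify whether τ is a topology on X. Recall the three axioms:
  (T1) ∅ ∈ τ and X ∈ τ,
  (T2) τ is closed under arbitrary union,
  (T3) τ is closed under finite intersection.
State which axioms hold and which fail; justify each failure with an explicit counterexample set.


τ IS a topology on X.

Axiom (T1): ∅ ∈ τ? Yes; X ∈ τ? Yes.
Axiom (T2/T3): check pairwise unions and intersections of members of τ.
All pairwise intersections and unions checked — each lies in τ. Therefore τ satisfies (T1), (T2), (T3): it IS a topology on X.


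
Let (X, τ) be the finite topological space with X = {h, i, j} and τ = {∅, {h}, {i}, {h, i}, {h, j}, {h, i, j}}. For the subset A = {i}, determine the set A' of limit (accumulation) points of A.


A' = ∅

For each x ∈ X, list the open sets U ∈ τ with x ∈ U, then check whether U ∩ (A ∖ {x}) ≠ ∅ for every such U.
  x = h: open {h} ∋ x has {h} ∩ (A ∖ {h}) = ∅, so x is NOT a limit point.
  x = i: open {i} ∋ x has {i} ∩ (A ∖ {i}) = ∅, so x is NOT a limit point.
  x = j: open {h, j} ∋ x has {h, j} ∩ (A ∖ {j}) = ∅, so x is NOT a limit point.
Collecting: A' = ∅.


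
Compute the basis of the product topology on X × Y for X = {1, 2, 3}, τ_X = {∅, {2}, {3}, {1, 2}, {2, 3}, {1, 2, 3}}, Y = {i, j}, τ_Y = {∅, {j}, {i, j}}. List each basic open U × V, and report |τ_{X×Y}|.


Basis B = {∅ × ∅, {2} × {j}, {3} × {j}, {1, 2} × {j}, {2} × {i, j}, {2, 3} × {j}, {3} × {i, j}, {1, 2, 3} × {j}, {1, 2} × {i, j}, {2, 3} × {i, j}, {1, 2, 3} × {i, j}}; |τ_{X×Y}| = 18.

Enumerate products U × V with U ∈ τ_X, V ∈ τ_Y (deduplicated):
  ∅ × ∅ = {} (∅)
  {2} × {j} = {(2,j)}
  {3} × {j} = {(3,j)}
  {1, 2} × {j} = {(1,j), (2,j)}
  {2} × {i, j} = {(2,i), (2,j)}
  {2, 3} × {j} = {(2,j), (3,j)}
  {3} × {i, j} = {(3,i), (3,j)}
  {1, 2, 3} × {j} = {(1,j), (2,j), (3,j)}
  {1, 2} × {i, j} = {(1,i), (1,j), (2,i), (2,j)}
  {2, 3} × {i, j} = {(2,i), (2,j), (3,i), (3,j)}
  {1, 2, 3} × {i, j} = {(1,i), (1,j), (2,i), (2,j), (3,i), (3,j)}
These 11 distinct sets form the basis B.
Close under arbitrary unions to get τ_{X×Y}; counting gives |τ_{X×Y}| = 18.


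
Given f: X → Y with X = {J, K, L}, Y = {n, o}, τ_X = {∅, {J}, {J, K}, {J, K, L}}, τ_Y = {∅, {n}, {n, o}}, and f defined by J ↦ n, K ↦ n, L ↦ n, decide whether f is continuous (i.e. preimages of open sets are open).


f IS continuous.

Compute f^{-1}(U) for each U ∈ τ_Y:
  U = ∅: f^{-1}(U) = ∅ ∈ τ_X ✓.
  U = {n}: f^{-1}(U) = {J, K, L} ∈ τ_X ✓.
  U = {n, o}: f^{-1}(U) = {J, K, L} ∈ τ_X ✓.
Every preimage lies in τ_X, so f IS continuous.


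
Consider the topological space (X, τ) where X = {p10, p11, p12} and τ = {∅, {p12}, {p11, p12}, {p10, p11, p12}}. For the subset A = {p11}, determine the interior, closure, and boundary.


int(A) = ∅, cl(A) = {p10, p11}, ∂A = {p10, p11}.

Closed sets in (X, τ) are complements of opens:
  closed(X, τ) = {∅, {p10}, {p10, p11}, {p10, p11, p12}}.
int(A) = ⋃ {U ∈ τ : U ⊆ A}. Opens contained in A: ∅.
Taking the union of these: int(A) = ∅.
cl(A) = ⋂ {C closed : A ⊆ C}. Closed sets containing A: {p10, p11}, {p10, p11, p12}.
Intersecting these: cl(A) = {p10, p11}.
∂A = cl(A) ∖ int(A) = {p10, p11} ∖ ∅ = {p10, p11}.


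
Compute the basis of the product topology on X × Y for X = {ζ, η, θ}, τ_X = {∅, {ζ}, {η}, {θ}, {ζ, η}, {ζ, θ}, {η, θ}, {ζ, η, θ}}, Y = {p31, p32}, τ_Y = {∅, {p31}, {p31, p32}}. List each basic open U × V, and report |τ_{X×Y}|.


Basis B = {∅ × ∅, {ζ} × {p31}, {η} × {p31}, {θ} × {p31}, {ζ} × {p31, p32}, {ζ, η} × {p31}, {ζ, θ} × {p31}, {η} × {p31, p32}, {η, θ} × {p31}, {θ} × {p31, p32}, {ζ, η, θ} × {p31}, {ζ, η} × {p31, p32}, {ζ, θ} × {p31, p32}, {η, θ} × {p31, p32}, {ζ, η, θ} × {p31, p32}}; |τ_{X×Y}| = 27.

Enumerate products U × V with U ∈ τ_X, V ∈ τ_Y (deduplicated):
  ∅ × ∅ = {} (∅)
  {ζ} × {p31} = {(ζ,p31)}
  {η} × {p31} = {(η,p31)}
  {θ} × {p31} = {(θ,p31)}
  {ζ} × {p31, p32} = {(ζ,p31), (ζ,p32)}
  {ζ, η} × {p31} = {(ζ,p31), (η,p31)}
  {ζ, θ} × {p31} = {(ζ,p31), (θ,p31)}
  {η} × {p31, p32} = {(η,p31), (η,p32)}
  {η, θ} × {p31} = {(η,p31), (θ,p31)}
  {θ} × {p31, p32} = {(θ,p31), (θ,p32)}
  {ζ, η, θ} × {p31} = {(ζ,p31), (η,p31), (θ,p31)}
  {ζ, η} × {p31, p32} = {(ζ,p31), (ζ,p32), (η,p31), (η,p32)}
  {ζ, θ} × {p31, p32} = {(ζ,p31), (ζ,p32), (θ,p31), (θ,p32)}
  {η, θ} × {p31, p32} = {(η,p31), (η,p32), (θ,p31), (θ,p32)}
  {ζ, η, θ} × {p31, p32} = {(ζ,p31), (ζ,p32), (η,p31), (η,p32), (θ,p31), (θ,p32)}
These 15 distinct sets form the basis B.
Close under arbitrary unions to get τ_{X×Y}; counting gives |τ_{X×Y}| = 27.


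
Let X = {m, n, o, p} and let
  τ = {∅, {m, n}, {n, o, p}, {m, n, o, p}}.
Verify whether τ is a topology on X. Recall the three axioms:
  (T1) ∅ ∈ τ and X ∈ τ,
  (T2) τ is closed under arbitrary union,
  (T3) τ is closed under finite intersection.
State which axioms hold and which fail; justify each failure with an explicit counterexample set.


τ is NOT a topology on X.

Axiom (T1): ∅ ∈ τ? Yes; X ∈ τ? Yes.
Axiom (T2/T3): check pairwise unions and intersections of members of τ.
Counterexample for (T3): {m, n} ∩ {n, o, p} = {n} ∉ τ. Therefore τ is NOT a topology.


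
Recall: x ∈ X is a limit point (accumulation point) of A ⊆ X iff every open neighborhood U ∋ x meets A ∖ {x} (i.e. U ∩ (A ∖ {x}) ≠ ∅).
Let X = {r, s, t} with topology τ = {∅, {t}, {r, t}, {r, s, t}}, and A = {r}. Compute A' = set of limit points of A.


A' = {s}

For each x ∈ X, list the open sets U ∈ τ with x ∈ U, then check whether U ∩ (A ∖ {x}) ≠ ∅ for every such U.
  x = r: open {r, t} ∋ x has {r, t} ∩ (A ∖ {r}) = ∅, so x is NOT a limit point.
  x = s: opens ∋ x are {r, s, t}; each meets A ∖ {s}, so x IS a limit point.
  x = t: open {t} ∋ x has {t} ∩ (A ∖ {t}) = ∅, so x is NOT a limit point.
Collecting: A' = {s}.


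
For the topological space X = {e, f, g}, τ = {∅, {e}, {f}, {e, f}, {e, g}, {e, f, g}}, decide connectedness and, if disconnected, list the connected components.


(X, τ) is disconnected; components = [{f}, {e, g}].

Find clopen sets (U ∈ τ with X ∖ U ∈ τ):
  U = ∅, X ∖ U = {e, f, g} — both open, so U is clopen.
  U = {f}, X ∖ U = {e, g} — both open, so U is clopen.
  U = {e, g}, X ∖ U = {f} — both open, so U is clopen.
  U = {e, f, g}, X ∖ U = ∅ — both open, so U is clopen.
Nontrivial clopen(s) exist: e.g. {f}. So (X, τ) is disconnected.
Compute connected components by grouping points that agree on all clopens:
  component: {f}
  component: {e, g}


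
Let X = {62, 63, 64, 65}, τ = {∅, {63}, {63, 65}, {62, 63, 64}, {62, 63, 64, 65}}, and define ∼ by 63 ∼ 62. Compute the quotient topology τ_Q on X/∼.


X/∼ = {[62=63], [64], [65]}; |τ_Q| = 3.

Equivalence classes: [62=63], [64], [65].
Quotient map π: X → X/∼ sends 62 ↦ [62=63], 63 ↦ [62=63], 64 ↦ [64], 65 ↦ [65].
For each subset V ⊆ X/∼, compute π^{-1}(V) ⊆ X and check whether π^{-1}(V) ∈ τ. V is open in τ_Q iff π^{-1}(V) ∈ τ.
  V = {}: π^{-1}(V) = ∅ ∈ τ ✓.
  V = {[62=63]}: π^{-1}(V) = {62, 63} ∉ τ ✗.
  V = {[64]}: π^{-1}(V) = {64} ∉ τ ✗.
  V = {[62=63], [64]}: π^{-1}(V) = {62, 63, 64} ∈ τ ✓.
  V = {[65]}: π^{-1}(V) = {65} ∉ τ ✗.
  V = {[62=63], [65]}: π^{-1}(V) = {62, 63, 65} ∉ τ ✗.
  V = {[64], [65]}: π^{-1}(V) = {64, 65} ∉ τ ✗.
  V = {[62=63], [64], [65]}: π^{-1}(V) = {62, 63, 64, 65} ∈ τ ✓.
Open sets in the quotient: τ_Q = {{}, {[62=63], [64]}, {[62=63], [64], [65]}} (3 elements).


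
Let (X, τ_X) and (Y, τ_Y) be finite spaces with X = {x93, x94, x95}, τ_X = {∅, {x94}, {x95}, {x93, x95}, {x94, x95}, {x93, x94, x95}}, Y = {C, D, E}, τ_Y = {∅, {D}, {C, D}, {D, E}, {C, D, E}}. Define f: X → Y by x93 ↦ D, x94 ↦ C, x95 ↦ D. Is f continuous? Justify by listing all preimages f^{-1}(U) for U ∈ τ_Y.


f IS continuous.

Compute f^{-1}(U) for each U ∈ τ_Y:
  U = ∅: f^{-1}(U) = ∅ ∈ τ_X ✓.
  U = {D}: f^{-1}(U) = {x93, x95} ∈ τ_X ✓.
  U = {C, D}: f^{-1}(U) = {x93, x94, x95} ∈ τ_X ✓.
  U = {D, E}: f^{-1}(U) = {x93, x95} ∈ τ_X ✓.
  U = {C, D, E}: f^{-1}(U) = {x93, x94, x95} ∈ τ_X ✓.
Every preimage lies in τ_X, so f IS continuous.


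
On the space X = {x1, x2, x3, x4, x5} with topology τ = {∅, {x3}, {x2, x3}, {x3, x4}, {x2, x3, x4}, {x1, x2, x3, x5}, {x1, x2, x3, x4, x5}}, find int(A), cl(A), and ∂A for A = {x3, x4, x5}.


int(A) = {x3, x4}, cl(A) = {x1, x2, x3, x4, x5}, ∂A = {x1, x2, x5}.

Closed sets in (X, τ) are complements of opens:
  closed(X, τ) = {∅, {x4}, {x1, x5}, {x1, x2, x5}, {x1, x4, x5}, {x1, x2, x4, x5}, {x1, x2, x3, x4, x5}}.
int(A) = ⋃ {U ∈ τ : U ⊆ A}. Opens contained in A: ∅, {x3}, {x3, x4}.
Taking the union of these: int(A) = {x3, x4}.
cl(A) = ⋂ {C closed : A ⊆ C}. Closed sets containing A: {x1, x2, x3, x4, x5}.
Intersecting these: cl(A) = {x1, x2, x3, x4, x5}.
∂A = cl(A) ∖ int(A) = {x1, x2, x3, x4, x5} ∖ {x3, x4} = {x1, x2, x5}.
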